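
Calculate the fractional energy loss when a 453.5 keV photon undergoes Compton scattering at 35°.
0.1383 (or 13.83%)

Calculate initial and final photon energies:

Initial: E₀ = 453.5 keV → λ₀ = 2.7339 pm
Compton shift: Δλ = 0.4388 pm
Final wavelength: λ' = 3.1727 pm
Final energy: E' = 390.7804 keV

Fractional energy loss:
(E₀ - E')/E₀ = (453.5000 - 390.7804)/453.5000
= 62.7196/453.5000
= 0.1383
= 13.83%

(Intermediate values are shown rounded; full precision is carried through to the final answer.)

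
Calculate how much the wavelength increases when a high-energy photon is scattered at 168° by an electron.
4.7996 pm

Using the Compton scattering formula:
Δλ = λ_C(1 - cos θ)

where λ_C = h/(m_e·c) ≈ 2.4263 pm is the Compton wavelength of an electron.

For θ = 168°:
cos(168°) = -0.9781
1 - cos(168°) = 1.9781

Δλ = 2.4263 × 1.9781
Δλ = 4.7996 pm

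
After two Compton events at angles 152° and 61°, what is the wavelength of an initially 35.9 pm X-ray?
41.7186 pm

Apply Compton shift twice:

First scattering at θ₁ = 152°:
Δλ₁ = λ_C(1 - cos(152°))
Δλ₁ = 2.4263 × 1.8829
Δλ₁ = 4.5686 pm

After first scattering:
λ₁ = 35.9 + 4.5686 = 40.4686 pm

Second scattering at θ₂ = 61°:
Δλ₂ = λ_C(1 - cos(61°))
Δλ₂ = 2.4263 × 0.5152
Δλ₂ = 1.2500 pm

Final wavelength:
λ₂ = 40.4686 + 1.2500 = 41.7186 pm

Total shift: Δλ_total = 4.5686 + 1.2500 = 5.8186 pm

(Intermediate values are shown rounded; full precision is carried through to the final answer.)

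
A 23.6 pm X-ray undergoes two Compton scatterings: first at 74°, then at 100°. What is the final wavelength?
28.2052 pm

Apply Compton shift twice:

First scattering at θ₁ = 74°:
Δλ₁ = λ_C(1 - cos(74°))
Δλ₁ = 2.4263 × 0.7244
Δλ₁ = 1.7575 pm

After first scattering:
λ₁ = 23.6 + 1.7575 = 25.3575 pm

Second scattering at θ₂ = 100°:
Δλ₂ = λ_C(1 - cos(100°))
Δλ₂ = 2.4263 × 1.1736
Δλ₂ = 2.8476 pm

Final wavelength:
λ₂ = 25.3575 + 2.8476 = 28.2052 pm

Total shift: Δλ_total = 1.7575 + 2.8476 = 4.6052 pm

(Intermediate values are shown rounded; full precision is carried through to the final answer.)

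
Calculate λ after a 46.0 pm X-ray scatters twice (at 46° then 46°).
47.4817 pm

Apply Compton shift twice:

First scattering at θ₁ = 46°:
Δλ₁ = λ_C(1 - cos(46°))
Δλ₁ = 2.4263 × 0.3053
Δλ₁ = 0.7409 pm

After first scattering:
λ₁ = 46.0 + 0.7409 = 46.7409 pm

Second scattering at θ₂ = 46°:
Δλ₂ = λ_C(1 - cos(46°))
Δλ₂ = 2.4263 × 0.3053
Δλ₂ = 0.7409 pm

Final wavelength:
λ₂ = 46.7409 + 0.7409 = 47.4817 pm

Total shift: Δλ_total = 0.7409 + 0.7409 = 1.4817 pm

(Intermediate values are shown rounded; full precision is carried through to the final answer.)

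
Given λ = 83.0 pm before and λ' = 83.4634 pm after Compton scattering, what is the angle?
36.00°

First find the wavelength shift:
Δλ = λ' - λ = 83.4634 - 83.0 = 0.4634 pm

Using Δλ = λ_C(1 - cos θ), with λ_C = h/(m_e·c) ≈ 2.42631024 pm:
cos θ = 1 - Δλ/λ_C
cos θ = 1 - 0.4634/2.42631024
cos θ = 0.809010

θ = arccos(0.809010)
θ = 36.00°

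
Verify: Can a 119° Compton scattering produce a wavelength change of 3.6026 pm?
Yes, consistent

Calculate the expected shift for θ = 119°:

Δλ_expected = λ_C(1 - cos(119°))
Δλ_expected = 2.4263 × (1 - cos(119°))
Δλ_expected = 2.4263 × 1.4848
Δλ_expected = 3.6026 pm

Given shift: 3.6026 pm
Expected shift: 3.6026 pm
Difference: 0.0000 pm

The values match. This is consistent with Compton scattering at the stated angle.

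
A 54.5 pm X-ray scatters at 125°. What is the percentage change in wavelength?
7.0055%

Calculate the Compton shift:
Δλ = λ_C(1 - cos(125°))
Δλ = 2.4263 × (1 - cos(125°))
Δλ = 2.4263 × 1.5736
Δλ = 3.8180 pm

Percentage change:
(Δλ/λ₀) × 100 = (3.8180/54.5) × 100
= 7.0055%

(Intermediate values are shown rounded; full precision is carried through to the final answer.)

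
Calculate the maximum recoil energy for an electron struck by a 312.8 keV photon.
172.1695 keV

Maximum energy transfer occurs at θ = 180° (backscattering).

Initial photon: E₀ = 312.8 keV → λ₀ = 3.9637 pm

Maximum Compton shift (at 180°):
Δλ_max = 2λ_C = 2 × 2.4263 = 4.8526 pm

Final wavelength:
λ' = 3.9637 + 4.8526 = 8.8163 pm

Minimum photon energy (maximum energy to electron):
E'_min = hc/λ' = 140.6305 keV

Maximum electron kinetic energy:
K_max = E₀ - E'_min = 312.8000 - 140.6305 = 172.1695 keV

(Intermediate values are shown rounded; full precision is carried through to the final answer.)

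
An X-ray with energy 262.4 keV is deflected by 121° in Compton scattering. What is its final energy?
147.5834 keV

First convert energy to wavelength:
λ = hc/E, with hc ≈ 1239.842 keV·pm (i.e. 1239.842 eV·nm)

For E = 262.4 keV = 262400 eV:
λ = 1239.842 keV·pm / 262.4 keV
λ = 4.7250 pm

Calculate the Compton shift:
Δλ = λ_C(1 - cos(121°)) = 2.4263 × 1.5150
Δλ = 3.6760 pm

Final wavelength:
λ' = 4.7250 + 3.6760 = 8.4010 pm

Final energy:
E' = hc/λ' = 1239.842 / 8.4010 = 147.5834 keV

(Intermediate values are shown rounded; full precision is carried through to the final answer.)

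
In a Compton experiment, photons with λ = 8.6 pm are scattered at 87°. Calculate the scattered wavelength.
10.8993 pm

Using the Compton scattering formula:
λ' = λ + Δλ = λ + λ_C(1 - cos θ)

Given:
- Initial wavelength λ = 8.6 pm
- Scattering angle θ = 87°
- Compton wavelength λ_C ≈ 2.4263 pm

Calculate the shift:
Δλ = 2.4263 × (1 - cos(87°))
Δλ = 2.4263 × 0.9477
Δλ = 2.2993 pm

Final wavelength:
λ' = 8.6 + 2.2993 = 10.8993 pm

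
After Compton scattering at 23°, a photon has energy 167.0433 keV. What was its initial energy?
171.5000 keV

Convert final energy to wavelength (hc ≈ 1239.842 keV·pm):
λ' = hc/E' = 1239.842 / 167.0433 = 7.4223 pm

Calculate the Compton shift:
Δλ = λ_C(1 - cos(23°))
Δλ = 2.4263 × (1 - cos(23°))
Δλ = 0.1929 pm

Initial wavelength:
λ = λ' - Δλ = 7.4223 - 0.1929 = 7.2294 pm

Initial energy:
E = hc/λ = 1239.842 / 7.2294 = 171.5000 keV

(Intermediate values are shown rounded; full precision is carried through to the final answer.)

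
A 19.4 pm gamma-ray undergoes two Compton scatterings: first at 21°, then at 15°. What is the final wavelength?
19.6438 pm

Apply Compton shift twice:

First scattering at θ₁ = 21°:
Δλ₁ = λ_C(1 - cos(21°))
Δλ₁ = 2.4263 × 0.0664
Δλ₁ = 0.1612 pm

After first scattering:
λ₁ = 19.4 + 0.1612 = 19.5612 pm

Second scattering at θ₂ = 15°:
Δλ₂ = λ_C(1 - cos(15°))
Δλ₂ = 2.4263 × 0.0341
Δλ₂ = 0.0827 pm

Final wavelength:
λ₂ = 19.5612 + 0.0827 = 19.6438 pm

Total shift: Δλ_total = 0.1612 + 0.0827 = 0.2438 pm

(Intermediate values are shown rounded; full precision is carried through to the final answer.)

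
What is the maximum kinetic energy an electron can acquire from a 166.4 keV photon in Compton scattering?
65.6293 keV

Maximum energy transfer occurs at θ = 180° (backscattering).

Initial photon: E₀ = 166.4 keV → λ₀ = 7.4510 pm

Maximum Compton shift (at 180°):
Δλ_max = 2λ_C = 2 × 2.4263 = 4.8526 pm

Final wavelength:
λ' = 7.4510 + 4.8526 = 12.3036 pm

Minimum photon energy (maximum energy to electron):
E'_min = hc/λ' = 100.7707 keV

Maximum electron kinetic energy:
K_max = E₀ - E'_min = 166.4000 - 100.7707 = 65.6293 keV

(Intermediate values are shown rounded; full precision is carried through to the final answer.)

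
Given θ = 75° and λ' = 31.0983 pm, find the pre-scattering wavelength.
29.3000 pm

From λ' = λ + Δλ, we have λ = λ' - Δλ

First calculate the Compton shift:
Δλ = λ_C(1 - cos θ)
Δλ = 2.4263 × (1 - cos(75°))
Δλ = 2.4263 × 0.7412
Δλ = 1.7983 pm

Initial wavelength:
λ = λ' - Δλ
λ = 31.0983 - 1.7983
λ = 29.3000 pm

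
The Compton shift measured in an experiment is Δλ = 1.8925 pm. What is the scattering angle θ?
77.29°

From the Compton formula Δλ = λ_C(1 - cos θ), we can solve for θ:

cos θ = 1 - Δλ/λ_C

Given:
- Δλ = 1.8925 pm
- λ_C = h/(m_e·c) ≈ 2.42631024 pm

cos θ = 1 - 1.8925/2.42631024
cos θ = 1 - 0.779991
cos θ = 0.220009

θ = arccos(0.220009)
θ = 77.29°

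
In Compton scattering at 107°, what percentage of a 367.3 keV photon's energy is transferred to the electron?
0.4816 (or 48.16%)

Calculate initial and final photon energies:

Initial: E₀ = 367.3 keV → λ₀ = 3.3756 pm
Compton shift: Δλ = 3.1357 pm
Final wavelength: λ' = 6.5113 pm
Final energy: E' = 190.4153 keV

Fractional energy loss:
(E₀ - E')/E₀ = (367.3000 - 190.4153)/367.3000
= 176.8847/367.3000
= 0.4816
= 48.16%

(Intermediate values are shown rounded; full precision is carried through to the final answer.)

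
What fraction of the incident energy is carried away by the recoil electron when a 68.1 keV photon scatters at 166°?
0.2080 (or 20.80%)

Calculate initial and final photon energies:

Initial: E₀ = 68.1 keV → λ₀ = 18.2062 pm
Compton shift: Δλ = 4.7805 pm
Final wavelength: λ' = 22.9867 pm
Final energy: E' = 53.9373 keV

Fractional energy loss:
(E₀ - E')/E₀ = (68.1000 - 53.9373)/68.1000
= 14.1627/68.1000
= 0.2080
= 20.80%

(Intermediate values are shown rounded; full precision is carried through to the final answer.)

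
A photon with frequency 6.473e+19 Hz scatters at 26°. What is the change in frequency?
3.259e+18 Hz (decrease)

Convert frequency to wavelength (c = 299792458 m/s):
λ₀ = c/f₀ = 299792458/6.473e+19 = 4.6314299e-12 m = 4.6314 pm

Calculate Compton shift:
Δλ = λ_C(1 - cos(26°)) = 0.2456 pm

Final wavelength:
λ' = λ₀ + Δλ = 4.6314 + 0.2456 = 4.8770 pm

Final frequency:
f' = c/λ' = 299792458/4.8769870e-12 = 6.1470835e+19 Hz

Frequency shift (decrease):
Δf = f₀ - f' = 6.473e+19 - 6.1470835e+19 = 3.259e+18 Hz

(Intermediate values are shown rounded; full precision is carried through to the final answer.)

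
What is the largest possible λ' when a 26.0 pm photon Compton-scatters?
30.8526 pm (at θ = 180°)

The Compton shift is Δλ = λ_C(1 − cos θ).

Since cos θ ranges from −1 to 1, the factor (1 − cos θ) ranges from 0 to 2; the maximum shift occurs at θ = 180° (backscattering):
Δλ_max = 2λ_C = 2 × 2.4263 pm = 4.8526 pm

Maximum scattered wavelength:
λ'_max = λ₀ + Δλ_max = 26.0 + 4.8526 = 30.8526 pm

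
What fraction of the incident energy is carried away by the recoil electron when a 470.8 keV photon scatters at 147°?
0.6288 (or 62.88%)

Calculate initial and final photon energies:

Initial: E₀ = 470.8 keV → λ₀ = 2.6335 pm
Compton shift: Δλ = 4.4612 pm
Final wavelength: λ' = 7.0947 pm
Final energy: E' = 174.7570 keV

Fractional energy loss:
(E₀ - E')/E₀ = (470.8000 - 174.7570)/470.8000
= 296.0430/470.8000
= 0.6288
= 62.88%

(Intermediate values are shown rounded; full precision is carried through to the final answer.)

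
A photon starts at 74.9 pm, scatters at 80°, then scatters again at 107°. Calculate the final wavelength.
80.0407 pm

Apply Compton shift twice:

First scattering at θ₁ = 80°:
Δλ₁ = λ_C(1 - cos(80°))
Δλ₁ = 2.4263 × 0.8264
Δλ₁ = 2.0050 pm

After first scattering:
λ₁ = 74.9 + 2.0050 = 76.9050 pm

Second scattering at θ₂ = 107°:
Δλ₂ = λ_C(1 - cos(107°))
Δλ₂ = 2.4263 × 1.2924
Δλ₂ = 3.1357 pm

Final wavelength:
λ₂ = 76.9050 + 3.1357 = 80.0407 pm

Total shift: Δλ_total = 2.0050 + 3.1357 = 5.1407 pm

(Intermediate values are shown rounded; full precision is carried through to the final answer.)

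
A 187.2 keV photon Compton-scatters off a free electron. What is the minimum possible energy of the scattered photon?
108.0406 keV (at θ = 180°)

The scattered photon has minimum energy when its wavelength is maximum, i.e., when the Compton shift Δλ = λ_C(1 − cos θ) is maximum. This occurs at θ = 180° (backscattering), giving Δλ_max = 2λ_C = 4.8526 pm.

Initial wavelength: λ₀ = hc/E₀ = 6.6231 pm
Maximum final wavelength: λ'_max = λ₀ + 2λ_C = 6.6231 + 4.8526 = 11.4757 pm
Minimum final energy: E'_min = hc/λ'_max = 108.0406 keV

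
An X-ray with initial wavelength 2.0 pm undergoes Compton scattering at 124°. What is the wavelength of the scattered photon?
5.7831 pm

Using the Compton scattering formula:
λ' = λ + Δλ = λ + λ_C(1 - cos θ)

Given:
- Initial wavelength λ = 2.0 pm
- Scattering angle θ = 124°
- Compton wavelength λ_C ≈ 2.4263 pm

Calculate the shift:
Δλ = 2.4263 × (1 - cos(124°))
Δλ = 2.4263 × 1.5592
Δλ = 3.7831 pm

Final wavelength:
λ' = 2.0 + 3.7831 = 5.7831 pm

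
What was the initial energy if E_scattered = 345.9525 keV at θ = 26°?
371.4000 keV

Convert final energy to wavelength (hc ≈ 1239.842 keV·pm):
λ' = hc/E' = 1239.842 / 345.9525 = 3.5839 pm

Calculate the Compton shift:
Δλ = λ_C(1 - cos(26°))
Δλ = 2.4263 × (1 - cos(26°))
Δλ = 0.2456 pm

Initial wavelength:
λ = λ' - Δλ = 3.5839 - 0.2456 = 3.3383 pm

Initial energy:
E = hc/λ = 1239.842 / 3.3383 = 371.4000 keV

(Intermediate values are shown rounded; full precision is carried through to the final answer.)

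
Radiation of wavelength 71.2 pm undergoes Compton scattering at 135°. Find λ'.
75.3420 pm

Using the Compton formula: λ' = λ + λ_C(1 − cos θ)

For θ = 135°, cos θ = -√2/2 (exact) ≈ -0.7071, so:
1 − cos 135° = 1 − (-√2/2) ≈ 1.7071

Δλ = λ_C × 1.7071 = 2.4263 × 1.7071 = 4.1420 pm

λ' = 71.2 + 4.1420 = 75.3420 pm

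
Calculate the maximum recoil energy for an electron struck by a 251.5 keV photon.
124.7580 keV

Maximum energy transfer occurs at θ = 180° (backscattering).

Initial photon: E₀ = 251.5 keV → λ₀ = 4.9298 pm

Maximum Compton shift (at 180°):
Δλ_max = 2λ_C = 2 × 2.4263 = 4.8526 pm

Final wavelength:
λ' = 4.9298 + 4.8526 = 9.7824 pm

Minimum photon energy (maximum energy to electron):
E'_min = hc/λ' = 126.7420 keV

Maximum electron kinetic energy:
K_max = E₀ - E'_min = 251.5000 - 126.7420 = 124.7580 keV

(Intermediate values are shown rounded; full precision is carried through to the final answer.)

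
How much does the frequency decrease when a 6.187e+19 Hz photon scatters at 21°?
1.991e+18 Hz (decrease)

Convert frequency to wavelength (c = 299792458 m/s):
λ₀ = c/f₀ = 299792458/6.187e+19 = 4.8455222e-12 m = 4.8455 pm

Calculate Compton shift:
Δλ = λ_C(1 - cos(21°)) = 0.1612 pm

Final wavelength:
λ' = λ₀ + Δλ = 4.8455 + 0.1612 = 5.0067 pm

Final frequency:
f' = c/λ' = 299792458/5.0066767e-12 = 5.9878534e+19 Hz

Frequency shift (decrease):
Δf = f₀ - f' = 6.187e+19 - 5.9878534e+19 = 1.991e+18 Hz

(Intermediate values are shown rounded; full precision is carried through to the final answer.)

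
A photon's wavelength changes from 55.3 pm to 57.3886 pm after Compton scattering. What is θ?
82.00°

First find the wavelength shift:
Δλ = λ' - λ = 57.3886 - 55.3 = 2.0886 pm

Using Δλ = λ_C(1 - cos θ), with λ_C = h/(m_e·c) ≈ 2.42631024 pm:
cos θ = 1 - Δλ/λ_C
cos θ = 1 - 2.0886/2.42631024
cos θ = 0.139187

θ = arccos(0.139187)
θ = 82.00°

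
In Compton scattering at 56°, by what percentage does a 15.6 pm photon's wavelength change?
6.8560%

Calculate the Compton shift:
Δλ = λ_C(1 - cos(56°))
Δλ = 2.4263 × (1 - cos(56°))
Δλ = 2.4263 × 0.4408
Δλ = 1.0695 pm

Percentage change:
(Δλ/λ₀) × 100 = (1.0695/15.6) × 100
= 6.8560%

(Intermediate values are shown rounded; full precision is carried through to the final answer.)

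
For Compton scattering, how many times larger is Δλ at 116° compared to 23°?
116° produces the larger shift by a factor of 18.094

Calculate both shifts using Δλ = λ_C(1 - cos θ):

For θ₁ = 23°:
Δλ₁ = 2.4263 × (1 - cos(23°))
Δλ₁ = 2.4263 × 0.0795
Δλ₁ = 0.1929 pm

For θ₂ = 116°:
Δλ₂ = 2.4263 × (1 - cos(116°))
Δλ₂ = 2.4263 × 1.4384
Δλ₂ = 3.4899 pm

The 116° angle produces the larger shift.
Ratio: 3.4899/0.1929 = 18.094

(Intermediate values are shown rounded; full precision is carried through to the final answer.)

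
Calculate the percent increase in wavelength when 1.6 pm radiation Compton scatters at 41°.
37.1969%

Calculate the Compton shift:
Δλ = λ_C(1 - cos(41°))
Δλ = 2.4263 × (1 - cos(41°))
Δλ = 2.4263 × 0.2453
Δλ = 0.5952 pm

Percentage change:
(Δλ/λ₀) × 100 = (0.5952/1.6) × 100
= 37.1969%

(Intermediate values are shown rounded; full precision is carried through to the final answer.)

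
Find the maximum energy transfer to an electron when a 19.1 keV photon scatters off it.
1.3285 keV

Maximum energy transfer occurs at θ = 180° (backscattering).

Initial photon: E₀ = 19.1 keV → λ₀ = 64.9132 pm

Maximum Compton shift (at 180°):
Δλ_max = 2λ_C = 2 × 2.4263 = 4.8526 pm

Final wavelength:
λ' = 64.9132 + 4.8526 = 69.7658 pm

Minimum photon energy (maximum energy to electron):
E'_min = hc/λ' = 17.7715 keV

Maximum electron kinetic energy:
K_max = E₀ - E'_min = 19.1000 - 17.7715 = 1.3285 keV

(Intermediate values are shown rounded; full precision is carried through to the final answer.)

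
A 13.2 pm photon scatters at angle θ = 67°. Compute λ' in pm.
14.6783 pm

Using the Compton scattering formula:
λ' = λ + Δλ = λ + λ_C(1 - cos θ)

Given:
- Initial wavelength λ = 13.2 pm
- Scattering angle θ = 67°
- Compton wavelength λ_C ≈ 2.4263 pm

Calculate the shift:
Δλ = 2.4263 × (1 - cos(67°))
Δλ = 2.4263 × 0.6093
Δλ = 1.4783 pm

Final wavelength:
λ' = 13.2 + 1.4783 = 14.6783 pm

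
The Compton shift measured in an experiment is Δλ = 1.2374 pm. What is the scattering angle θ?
60.66°

From the Compton formula Δλ = λ_C(1 - cos θ), we can solve for θ:

cos θ = 1 - Δλ/λ_C

Given:
- Δλ = 1.2374 pm
- λ_C = h/(m_e·c) ≈ 2.42631024 pm

cos θ = 1 - 1.2374/2.42631024
cos θ = 1 - 0.509992
cos θ = 0.490008

θ = arccos(0.490008)
θ = 60.66°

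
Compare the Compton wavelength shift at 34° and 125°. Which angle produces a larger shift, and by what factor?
125° produces the larger shift by a factor of 9.204

Calculate both shifts using Δλ = λ_C(1 - cos θ):

For θ₁ = 34°:
Δλ₁ = 2.4263 × (1 - cos(34°))
Δλ₁ = 2.4263 × 0.1710
Δλ₁ = 0.4148 pm

For θ₂ = 125°:
Δλ₂ = 2.4263 × (1 - cos(125°))
Δλ₂ = 2.4263 × 1.5736
Δλ₂ = 3.8180 pm

The 125° angle produces the larger shift.
Ratio: 3.8180/0.4148 = 9.204

(Intermediate values are shown rounded; full precision is carried through to the final answer.)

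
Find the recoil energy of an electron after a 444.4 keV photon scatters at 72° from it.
166.8108 keV

By energy conservation: K_e = E_initial - E_final

First find the scattered photon energy:
Initial wavelength: λ = hc/E = 2.7899 pm
Compton shift: Δλ = λ_C(1 - cos(72°)) = 1.6765 pm
Final wavelength: λ' = 2.7899 + 1.6765 = 4.4665 pm
Final photon energy: E' = hc/λ' = 277.5892 keV

Electron kinetic energy:
K_e = E - E' = 444.4000 - 277.5892 = 166.8108 keV

(Intermediate values are shown rounded; full precision is carried through to the final answer.)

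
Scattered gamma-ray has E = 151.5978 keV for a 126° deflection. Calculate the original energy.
286.6000 keV

Convert final energy to wavelength (hc ≈ 1239.842 keV·pm):
λ' = hc/E' = 1239.842 / 151.5978 = 8.1785 pm

Calculate the Compton shift:
Δλ = λ_C(1 - cos(126°))
Δλ = 2.4263 × (1 - cos(126°))
Δλ = 3.8525 pm

Initial wavelength:
λ = λ' - Δλ = 8.1785 - 3.8525 = 4.3260 pm

Initial energy:
E = hc/λ = 1239.842 / 4.3260 = 286.6000 keV

(Intermediate values are shown rounded; full precision is carried through to the final answer.)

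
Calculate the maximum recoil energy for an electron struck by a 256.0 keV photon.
128.1253 keV

Maximum energy transfer occurs at θ = 180° (backscattering).

Initial photon: E₀ = 256.0 keV → λ₀ = 4.8431 pm

Maximum Compton shift (at 180°):
Δλ_max = 2λ_C = 2 × 2.4263 = 4.8526 pm

Final wavelength:
λ' = 4.8431 + 4.8526 = 9.6958 pm

Minimum photon energy (maximum energy to electron):
E'_min = hc/λ' = 127.8747 keV

Maximum electron kinetic energy:
K_max = E₀ - E'_min = 256.0000 - 127.8747 = 128.1253 keV

(Intermediate values are shown rounded; full precision is carried through to the final answer.)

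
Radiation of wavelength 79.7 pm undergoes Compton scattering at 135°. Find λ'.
83.8420 pm

Using the Compton formula: λ' = λ + λ_C(1 − cos θ)

For θ = 135°, cos θ = -√2/2 (exact) ≈ -0.7071, so:
1 − cos 135° = 1 − (-√2/2) ≈ 1.7071

Δλ = λ_C × 1.7071 = 2.4263 × 1.7071 = 4.1420 pm

λ' = 79.7 + 4.1420 = 83.8420 pm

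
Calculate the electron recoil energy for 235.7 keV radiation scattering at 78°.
63.0707 keV

By energy conservation: K_e = E_initial - E_final

First find the scattered photon energy:
Initial wavelength: λ = hc/E = 5.2603 pm
Compton shift: Δλ = λ_C(1 - cos(78°)) = 1.9219 pm
Final wavelength: λ' = 5.2603 + 1.9219 = 7.1821 pm
Final photon energy: E' = hc/λ' = 172.6293 keV

Electron kinetic energy:
K_e = E - E' = 235.7000 - 172.6293 = 63.0707 keV

(Intermediate values are shown rounded; full precision is carried through to the final answer.)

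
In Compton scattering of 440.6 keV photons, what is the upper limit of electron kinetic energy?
278.8802 keV

Maximum energy transfer occurs at θ = 180° (backscattering).

Initial photon: E₀ = 440.6 keV → λ₀ = 2.8140 pm

Maximum Compton shift (at 180°):
Δλ_max = 2λ_C = 2 × 2.4263 = 4.8526 pm

Final wavelength:
λ' = 2.8140 + 4.8526 = 7.6666 pm

Minimum photon energy (maximum energy to electron):
E'_min = hc/λ' = 161.7198 keV

Maximum electron kinetic energy:
K_max = E₀ - E'_min = 440.6000 - 161.7198 = 278.8802 keV

(Intermediate values are shown rounded; full precision is carried through to the final answer.)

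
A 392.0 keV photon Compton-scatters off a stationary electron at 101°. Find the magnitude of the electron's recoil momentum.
2.5422e-22 kg·m/s

The electron is initially at rest, so by conservation of momentum:
p⃗_e = p⃗₀ − p⃗'  (incident photon momentum minus scattered photon momentum)

Photon momentum magnitudes (p = h/λ = E/c):
λ₀ = hc/E₀ = 3.1629 pm → p₀ = h/λ₀ = 2.0950e-22 kg·m/s
Δλ = λ_C(1 − cos 101°) = 2.8893 pm
λ' = 6.0521 pm → p' = h/λ' = 1.0948e-22 kg·m/s

The scattered photon makes angle θ = 101° with the incident direction, so by the law of cosines:
|p⃗_e|² = p₀² + p'² − 2p₀p'cos θ
|p⃗_e|² = (2.0950e-22)² + (1.0948e-22)² − 2·2.0950e-22·1.0948e-22·cos(101°)
|p⃗_e| = 2.5422e-22 kg·m/s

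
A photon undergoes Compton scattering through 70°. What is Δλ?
1.5965 pm

Using the Compton scattering formula:
Δλ = λ_C(1 - cos θ)

where λ_C = h/(m_e·c) ≈ 2.4263 pm is the Compton wavelength of an electron.

For θ = 70°:
cos(70°) = 0.3420
1 - cos(70°) = 0.6580

Δλ = 2.4263 × 0.6580
Δλ = 1.5965 pm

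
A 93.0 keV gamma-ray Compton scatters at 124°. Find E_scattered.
72.4430 keV

First convert energy to wavelength:
λ = hc/E, with hc ≈ 1239.842 keV·pm (i.e. 1239.842 eV·nm)

For E = 93.0 keV = 93000 eV:
λ = 1239.842 keV·pm / 93.0 keV
λ = 13.3316 pm

Calculate the Compton shift:
Δλ = λ_C(1 - cos(124°)) = 2.4263 × 1.5592
Δλ = 3.7831 pm

Final wavelength:
λ' = 13.3316 + 3.7831 = 17.1147 pm

Final energy:
E' = hc/λ' = 1239.842 / 17.1147 = 72.4430 keV

(Intermediate values are shown rounded; full precision is carried through to the final answer.)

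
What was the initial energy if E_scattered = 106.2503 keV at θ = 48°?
114.1000 keV

Convert final energy to wavelength (hc ≈ 1239.842 keV·pm):
λ' = hc/E' = 1239.842 / 106.2503 = 11.6691 pm

Calculate the Compton shift:
Δλ = λ_C(1 - cos(48°))
Δλ = 2.4263 × (1 - cos(48°))
Δλ = 0.8028 pm

Initial wavelength:
λ = λ' - Δλ = 11.6691 - 0.8028 = 10.8663 pm

Initial energy:
E = hc/λ = 1239.842 / 10.8663 = 114.1000 keV

(Intermediate values are shown rounded; full precision is carried through to the final answer.)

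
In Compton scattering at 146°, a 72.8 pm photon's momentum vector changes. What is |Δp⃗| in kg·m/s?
1.6909e-23 kg·m/s

Photon momentum magnitude is p = h/λ.

Initial momentum:
p₀ = h/λ = 6.6261e-34/7.2800e-11 = 9.1017e-24 kg·m/s

After scattering:
λ' = λ + Δλ = 72.8 + 4.4378 = 77.2378 pm
p' = h/λ' = 6.6261e-34/7.7238e-11 = 8.5788e-24 kg·m/s

Momentum is a vector; the scattered photon's direction makes angle θ = 146° with the incident direction. The magnitude of the vector change Δp⃗ = p⃗₀ − p⃗' is found from the law of cosines:
|Δp⃗|² = p₀² + p'² − 2p₀p'cos θ
|Δp⃗|² = (9.1017e-24)² + (8.5788e-24)² − 2·9.1017e-24·8.5788e-24·cos(146°)
|Δp⃗| = 1.6909e-23 kg·m/s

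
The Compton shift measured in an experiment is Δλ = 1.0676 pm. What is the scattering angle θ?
55.94°

From the Compton formula Δλ = λ_C(1 - cos θ), we can solve for θ:

cos θ = 1 - Δλ/λ_C

Given:
- Δλ = 1.0676 pm
- λ_C = h/(m_e·c) ≈ 2.42631024 pm

cos θ = 1 - 1.0676/2.42631024
cos θ = 1 - 0.440010
cos θ = 0.559990

θ = arccos(0.559990)
θ = 55.94°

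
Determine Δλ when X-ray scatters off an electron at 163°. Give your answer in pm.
4.7466 pm

Using the Compton scattering formula:
Δλ = λ_C(1 - cos θ)

where λ_C = h/(m_e·c) ≈ 2.4263 pm is the Compton wavelength of an electron.

For θ = 163°:
cos(163°) = -0.9563
1 - cos(163°) = 1.9563

Δλ = 2.4263 × 1.9563
Δλ = 4.7466 pm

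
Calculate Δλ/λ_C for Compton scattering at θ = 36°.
0.1910 λ_C

The Compton shift formula is:
Δλ = λ_C(1 - cos θ)

Dividing both sides by λ_C:
Δλ/λ_C = 1 - cos θ

For θ = 36°:
Δλ/λ_C = 1 - cos(36°)
Δλ/λ_C = 1 - 0.8090
Δλ/λ_C = 0.1910

This means the shift is 0.1910 × λ_C = 0.4634 pm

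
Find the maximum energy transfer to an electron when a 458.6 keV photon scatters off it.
294.5163 keV

Maximum energy transfer occurs at θ = 180° (backscattering).

Initial photon: E₀ = 458.6 keV → λ₀ = 2.7035 pm

Maximum Compton shift (at 180°):
Δλ_max = 2λ_C = 2 × 2.4263 = 4.8526 pm

Final wavelength:
λ' = 2.7035 + 4.8526 = 7.5562 pm

Minimum photon energy (maximum energy to electron):
E'_min = hc/λ' = 164.0837 keV

Maximum electron kinetic energy:
K_max = E₀ - E'_min = 458.6000 - 164.0837 = 294.5163 keV

(Intermediate values are shown rounded; full precision is carried through to the final answer.)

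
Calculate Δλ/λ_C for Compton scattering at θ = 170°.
1.9848 λ_C

The Compton shift formula is:
Δλ = λ_C(1 - cos θ)

Dividing both sides by λ_C:
Δλ/λ_C = 1 - cos θ

For θ = 170°:
Δλ/λ_C = 1 - cos(170°)
Δλ/λ_C = 1 - -0.9848
Δλ/λ_C = 1.9848

This means the shift is 1.9848 × λ_C = 4.8158 pm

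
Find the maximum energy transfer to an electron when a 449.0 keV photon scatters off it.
286.1620 keV

Maximum energy transfer occurs at θ = 180° (backscattering).

Initial photon: E₀ = 449.0 keV → λ₀ = 2.7613 pm

Maximum Compton shift (at 180°):
Δλ_max = 2λ_C = 2 × 2.4263 = 4.8526 pm

Final wavelength:
λ' = 2.7613 + 4.8526 = 7.6140 pm

Minimum photon energy (maximum energy to electron):
E'_min = hc/λ' = 162.8380 keV

Maximum electron kinetic energy:
K_max = E₀ - E'_min = 449.0000 - 162.8380 = 286.1620 keV

(Intermediate values are shown rounded; full precision is carried through to the final answer.)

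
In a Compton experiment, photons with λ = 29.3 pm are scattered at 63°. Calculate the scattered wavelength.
30.6248 pm

Using the Compton scattering formula:
λ' = λ + Δλ = λ + λ_C(1 - cos θ)

Given:
- Initial wavelength λ = 29.3 pm
- Scattering angle θ = 63°
- Compton wavelength λ_C ≈ 2.4263 pm

Calculate the shift:
Δλ = 2.4263 × (1 - cos(63°))
Δλ = 2.4263 × 0.5460
Δλ = 1.3248 pm

Final wavelength:
λ' = 29.3 + 1.3248 = 30.6248 pm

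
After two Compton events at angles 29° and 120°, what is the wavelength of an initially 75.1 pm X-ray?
79.0437 pm

Apply Compton shift twice:

First scattering at θ₁ = 29°:
Δλ₁ = λ_C(1 - cos(29°))
Δλ₁ = 2.4263 × 0.1254
Δλ₁ = 0.3042 pm

After first scattering:
λ₁ = 75.1 + 0.3042 = 75.4042 pm

Second scattering at θ₂ = 120°:
Δλ₂ = λ_C(1 - cos(120°))
Δλ₂ = 2.4263 × 1.5000
Δλ₂ = 3.6395 pm

Final wavelength:
λ₂ = 75.4042 + 3.6395 = 79.0437 pm

Total shift: Δλ_total = 0.3042 + 3.6395 = 3.9437 pm

(Intermediate values are shown rounded; full precision is carried through to the final answer.)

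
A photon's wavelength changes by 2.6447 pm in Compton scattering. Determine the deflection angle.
95.16°

From the Compton formula Δλ = λ_C(1 - cos θ), we can solve for θ:

cos θ = 1 - Δλ/λ_C

Given:
- Δλ = 2.6447 pm
- λ_C = h/(m_e·c) ≈ 2.42631024 pm

cos θ = 1 - 2.6447/2.42631024
cos θ = 1 - 1.090009
cos θ = -0.090009

θ = arccos(-0.090009)
θ = 95.16°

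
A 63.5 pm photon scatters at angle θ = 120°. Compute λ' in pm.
67.1395 pm

Using the Compton scattering formula:
λ' = λ + Δλ = λ + λ_C(1 - cos θ)

Given:
- Initial wavelength λ = 63.5 pm
- Scattering angle θ = 120°
- Compton wavelength λ_C ≈ 2.4263 pm

Calculate the shift:
Δλ = 2.4263 × (1 - cos(120°))
Δλ = 2.4263 × 1.5000
Δλ = 3.6395 pm

Final wavelength:
λ' = 63.5 + 3.6395 = 67.1395 pm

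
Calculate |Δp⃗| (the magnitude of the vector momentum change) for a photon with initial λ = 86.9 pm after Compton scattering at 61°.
7.6856e-24 kg·m/s

Photon momentum magnitude is p = h/λ.

Initial momentum:
p₀ = h/λ = 6.6261e-34/8.6900e-11 = 7.6249e-24 kg·m/s

After scattering:
λ' = λ + Δλ = 86.9 + 1.2500 = 88.1500 pm
p' = h/λ' = 6.6261e-34/8.8150e-11 = 7.5168e-24 kg·m/s

Momentum is a vector; the scattered photon's direction makes angle θ = 61° with the incident direction. The magnitude of the vector change Δp⃗ = p⃗₀ − p⃗' is found from the law of cosines:
|Δp⃗|² = p₀² + p'² − 2p₀p'cos θ
|Δp⃗|² = (7.6249e-24)² + (7.5168e-24)² − 2·7.6249e-24·7.5168e-24·cos(61°)
|Δp⃗| = 7.6856e-24 kg·m/s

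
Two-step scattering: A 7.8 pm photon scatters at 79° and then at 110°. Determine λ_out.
13.0195 pm

Apply Compton shift twice:

First scattering at θ₁ = 79°:
Δλ₁ = λ_C(1 - cos(79°))
Δλ₁ = 2.4263 × 0.8092
Δλ₁ = 1.9633 pm

After first scattering:
λ₁ = 7.8 + 1.9633 = 9.7633 pm

Second scattering at θ₂ = 110°:
Δλ₂ = λ_C(1 - cos(110°))
Δλ₂ = 2.4263 × 1.3420
Δλ₂ = 3.2562 pm

Final wavelength:
λ₂ = 9.7633 + 3.2562 = 13.0195 pm

Total shift: Δλ_total = 1.9633 + 3.2562 = 5.2195 pm

(Intermediate values are shown rounded; full precision is carried through to the final answer.)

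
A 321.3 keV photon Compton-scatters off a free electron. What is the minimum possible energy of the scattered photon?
142.3233 keV (at θ = 180°)

The scattered photon has minimum energy when its wavelength is maximum, i.e., when the Compton shift Δλ = λ_C(1 − cos θ) is maximum. This occurs at θ = 180° (backscattering), giving Δλ_max = 2λ_C = 4.8526 pm.

Initial wavelength: λ₀ = hc/E₀ = 3.8588 pm
Maximum final wavelength: λ'_max = λ₀ + 2λ_C = 3.8588 + 4.8526 = 8.7115 pm
Minimum final energy: E'_min = hc/λ'_max = 142.3233 keV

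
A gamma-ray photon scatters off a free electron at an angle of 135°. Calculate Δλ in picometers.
4.1420 pm

Using the Compton scattering formula:
Δλ = λ_C(1 - cos θ)

where λ_C = h/(m_e·c) ≈ 2.4263 pm is the Compton wavelength of an electron.

For θ = 135°:
cos(135°) = -0.7071
1 - cos(135°) = 1.7071

Δλ = 2.4263 × 1.7071
Δλ = 4.1420 pm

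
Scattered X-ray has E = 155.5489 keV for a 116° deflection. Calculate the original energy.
276.6998 keV

Convert final energy to wavelength (hc ≈ 1239.842 keV·pm):
λ' = hc/E' = 1239.842 / 155.5489 = 7.9708 pm

Calculate the Compton shift:
Δλ = λ_C(1 - cos(116°))
Δλ = 2.4263 × (1 - cos(116°))
Δλ = 3.4899 pm

Initial wavelength:
λ = λ' - Δλ = 7.9708 - 3.4899 = 4.4808 pm

Initial energy:
E = hc/λ = 1239.842 / 4.4808 = 276.6998 keV

(Intermediate values are shown rounded; full precision is carried through to the final answer.)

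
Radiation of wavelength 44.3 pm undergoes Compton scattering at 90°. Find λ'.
46.7263 pm

Using the Compton formula: λ' = λ + λ_C(1 − cos θ)

For θ = 90°, cos θ = 0 (exact) = 0.0000, so:
1 − cos 90° = 1 − (0) = 1.0000

Δλ = λ_C × 1.0000 = 2.4263 × 1.0000 = 2.4263 pm

λ' = 44.3 + 2.4263 = 46.7263 pm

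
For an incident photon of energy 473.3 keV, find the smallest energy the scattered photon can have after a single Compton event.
165.9275 keV (at θ = 180°)

The scattered photon has minimum energy when its wavelength is maximum, i.e., when the Compton shift Δλ = λ_C(1 − cos θ) is maximum. This occurs at θ = 180° (backscattering), giving Δλ_max = 2λ_C = 4.8526 pm.

Initial wavelength: λ₀ = hc/E₀ = 2.6196 pm
Maximum final wavelength: λ'_max = λ₀ + 2λ_C = 2.6196 + 4.8526 = 7.4722 pm
Minimum final energy: E'_min = hc/λ'_max = 165.9275 keV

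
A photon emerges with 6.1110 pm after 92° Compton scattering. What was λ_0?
3.6000 pm

From λ' = λ + Δλ, we have λ = λ' - Δλ

First calculate the Compton shift:
Δλ = λ_C(1 - cos θ)
Δλ = 2.4263 × (1 - cos(92°))
Δλ = 2.4263 × 1.0349
Δλ = 2.5110 pm

Initial wavelength:
λ = λ' - Δλ
λ = 6.1110 - 2.5110
λ = 3.6000 pm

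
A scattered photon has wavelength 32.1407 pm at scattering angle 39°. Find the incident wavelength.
31.6000 pm

From λ' = λ + Δλ, we have λ = λ' - Δλ

First calculate the Compton shift:
Δλ = λ_C(1 - cos θ)
Δλ = 2.4263 × (1 - cos(39°))
Δλ = 2.4263 × 0.2229
Δλ = 0.5407 pm

Initial wavelength:
λ = λ' - Δλ
λ = 32.1407 - 0.5407
λ = 31.6000 pm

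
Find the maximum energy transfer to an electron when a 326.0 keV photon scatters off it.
182.7620 keV

Maximum energy transfer occurs at θ = 180° (backscattering).

Initial photon: E₀ = 326.0 keV → λ₀ = 3.8032 pm

Maximum Compton shift (at 180°):
Δλ_max = 2λ_C = 2 × 2.4263 = 4.8526 pm

Final wavelength:
λ' = 3.8032 + 4.8526 = 8.6558 pm

Minimum photon energy (maximum energy to electron):
E'_min = hc/λ' = 143.2380 keV

Maximum electron kinetic energy:
K_max = E₀ - E'_min = 326.0000 - 143.2380 = 182.7620 keV

(Intermediate values are shown rounded; full precision is carried through to the final answer.)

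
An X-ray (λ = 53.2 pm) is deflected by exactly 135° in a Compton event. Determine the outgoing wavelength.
57.3420 pm

Using the Compton formula: λ' = λ + λ_C(1 − cos θ)

For θ = 135°, cos θ = -√2/2 (exact) ≈ -0.7071, so:
1 − cos 135° = 1 − (-√2/2) ≈ 1.7071

Δλ = λ_C × 1.7071 = 2.4263 × 1.7071 = 4.1420 pm

λ' = 53.2 + 4.1420 = 57.3420 pm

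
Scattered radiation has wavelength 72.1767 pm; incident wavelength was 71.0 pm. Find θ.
59.00°

First find the wavelength shift:
Δλ = λ' - λ = 72.1767 - 71.0 = 1.1767 pm

Using Δλ = λ_C(1 - cos θ), with λ_C = h/(m_e·c) ≈ 2.42631024 pm:
cos θ = 1 - Δλ/λ_C
cos θ = 1 - 1.1767/2.42631024
cos θ = 0.515025

θ = arccos(0.515025)
θ = 59.00°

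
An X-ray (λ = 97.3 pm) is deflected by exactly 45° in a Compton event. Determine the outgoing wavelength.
98.0106 pm

Using the Compton formula: λ' = λ + λ_C(1 − cos θ)

For θ = 45°, cos θ = √2/2 (exact) ≈ 0.7071, so:
1 − cos 45° = 1 − (√2/2) ≈ 0.2929

Δλ = λ_C × 0.2929 = 2.4263 × 0.2929 = 0.7106 pm

λ' = 97.3 + 0.7106 = 98.0106 pm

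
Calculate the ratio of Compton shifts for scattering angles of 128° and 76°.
128° produces the larger shift by a factor of 2.131

Calculate both shifts using Δλ = λ_C(1 - cos θ):

For θ₁ = 76°:
Δλ₁ = 2.4263 × (1 - cos(76°))
Δλ₁ = 2.4263 × 0.7581
Δλ₁ = 1.8393 pm

For θ₂ = 128°:
Δλ₂ = 2.4263 × (1 - cos(128°))
Δλ₂ = 2.4263 × 1.6157
Δλ₂ = 3.9201 pm

The 128° angle produces the larger shift.
Ratio: 3.9201/1.8393 = 2.131

(Intermediate values are shown rounded; full precision is carried through to the final answer.)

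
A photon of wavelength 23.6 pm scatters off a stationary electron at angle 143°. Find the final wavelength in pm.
27.9640 pm

Using the Compton scattering formula:
λ' = λ + Δλ = λ + λ_C(1 - cos θ)

Given:
- Initial wavelength λ = 23.6 pm
- Scattering angle θ = 143°
- Compton wavelength λ_C ≈ 2.4263 pm

Calculate the shift:
Δλ = 2.4263 × (1 - cos(143°))
Δλ = 2.4263 × 1.7986
Δλ = 4.3640 pm

Final wavelength:
λ' = 23.6 + 4.3640 = 27.9640 pm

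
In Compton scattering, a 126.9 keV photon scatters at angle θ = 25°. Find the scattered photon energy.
124.0145 keV

First convert energy to wavelength:
λ = hc/E, with hc ≈ 1239.842 keV·pm (i.e. 1239.842 eV·nm)

For E = 126.9 keV = 126900 eV:
λ = 1239.842 keV·pm / 126.9 keV
λ = 9.7702 pm

Calculate the Compton shift:
Δλ = λ_C(1 - cos(25°)) = 2.4263 × 0.0937
Δλ = 0.2273 pm

Final wavelength:
λ' = 9.7702 + 0.2273 = 9.9976 pm

Final energy:
E' = hc/λ' = 1239.842 / 9.9976 = 124.0145 keV

(Intermediate values are shown rounded; full precision is carried through to the final answer.)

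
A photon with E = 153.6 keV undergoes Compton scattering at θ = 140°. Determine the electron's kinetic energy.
53.2637 keV

By energy conservation: K_e = E_initial - E_final

First find the scattered photon energy:
Initial wavelength: λ = hc/E = 8.0719 pm
Compton shift: Δλ = λ_C(1 - cos(140°)) = 4.2850 pm
Final wavelength: λ' = 8.0719 + 4.2850 = 12.3569 pm
Final photon energy: E' = hc/λ' = 100.3363 keV

Electron kinetic energy:
K_e = E - E' = 153.6000 - 100.3363 = 53.2637 keV

(Intermediate values are shown rounded; full precision is carried through to the final answer.)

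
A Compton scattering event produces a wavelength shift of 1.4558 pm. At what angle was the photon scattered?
66.42°

From the Compton formula Δλ = λ_C(1 - cos θ), we can solve for θ:

cos θ = 1 - Δλ/λ_C

Given:
- Δλ = 1.4558 pm
- λ_C = h/(m_e·c) ≈ 2.42631024 pm

cos θ = 1 - 1.4558/2.42631024
cos θ = 1 - 0.600006
cos θ = 0.399994

θ = arccos(0.399994)
θ = 66.42°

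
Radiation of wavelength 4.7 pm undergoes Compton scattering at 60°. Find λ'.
5.9132 pm

Using the Compton formula: λ' = λ + λ_C(1 − cos θ)

For θ = 60°, cos θ = 1/2 (exact) = 0.5000, so:
1 − cos 60° = 1 − (1/2) = 0.5000

Δλ = λ_C × 0.5000 = 2.4263 × 0.5000 = 1.2132 pm

λ' = 4.7 + 1.2132 = 5.9132 pm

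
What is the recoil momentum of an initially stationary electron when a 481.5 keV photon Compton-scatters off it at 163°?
3.4489e-22 kg·m/s

The electron is initially at rest, so by conservation of momentum:
p⃗_e = p⃗₀ − p⃗'  (incident photon momentum minus scattered photon momentum)

Photon momentum magnitudes (p = h/λ = E/c):
λ₀ = hc/E₀ = 2.5750 pm → p₀ = h/λ₀ = 2.5733e-22 kg·m/s
Δλ = λ_C(1 − cos 163°) = 4.7466 pm
λ' = 7.3216 pm → p' = h/λ' = 9.0501e-23 kg·m/s

The scattered photon makes angle θ = 163° with the incident direction, so by the law of cosines:
|p⃗_e|² = p₀² + p'² − 2p₀p'cos θ
|p⃗_e|² = (2.5733e-22)² + (9.0501e-23)² − 2·2.5733e-22·9.0501e-23·cos(163°)
|p⃗_e| = 3.4489e-22 kg·m/s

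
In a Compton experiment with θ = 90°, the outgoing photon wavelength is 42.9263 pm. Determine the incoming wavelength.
40.5000 pm

From λ' = λ + Δλ, we have λ = λ' - Δλ

First calculate the Compton shift:
Δλ = λ_C(1 - cos θ)
Δλ = 2.4263 × (1 - cos(90°))
Δλ = 2.4263 × 1.0000
Δλ = 2.4263 pm

Initial wavelength:
λ = λ' - Δλ
λ = 42.9263 - 2.4263
λ = 40.5000 pm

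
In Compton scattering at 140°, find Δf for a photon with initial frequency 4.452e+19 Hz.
1.731e+19 Hz (decrease)

Convert frequency to wavelength (c = 299792458 m/s):
λ₀ = c/f₀ = 299792458/4.452e+19 = 6.7338827e-12 m = 6.7339 pm

Calculate Compton shift:
Δλ = λ_C(1 - cos(140°)) = 4.2850 pm

Final wavelength:
λ' = λ₀ + Δλ = 6.7339 + 4.2850 = 11.0189 pm

Final frequency:
f' = c/λ' = 299792458/1.1018854e-11 = 2.7207226e+19 Hz

Frequency shift (decrease):
Δf = f₀ - f' = 4.452e+19 - 2.7207226e+19 = 1.731e+19 Hz

(Intermediate values are shown rounded; full precision is carried through to the final answer.)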